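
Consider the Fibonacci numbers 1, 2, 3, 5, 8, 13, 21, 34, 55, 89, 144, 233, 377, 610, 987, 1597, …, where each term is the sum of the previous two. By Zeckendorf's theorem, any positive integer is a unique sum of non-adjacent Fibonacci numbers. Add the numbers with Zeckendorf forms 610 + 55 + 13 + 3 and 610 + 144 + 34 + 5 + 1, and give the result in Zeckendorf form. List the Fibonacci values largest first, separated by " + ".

The two numbers are 681 and 794, so their sum is 1475.
Greedily peel off the largest Fibonacci term at each step:
take 987 (≤ 1475); 1475 − 987 = 488
take 377 (≤ 488); 488 − 377 = 111
take 89 (≤ 111); 111 − 89 = 22
take 21 (≤ 22); 22 − 21 = 1
take 1 (≤ 1); 1 − 1 = 0

987 + 377 + 89 + 21 + 1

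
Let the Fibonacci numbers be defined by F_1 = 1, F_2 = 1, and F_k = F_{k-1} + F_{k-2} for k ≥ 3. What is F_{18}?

2584

Iterating the recurrence up to F_{14} = 377 and F_{13} = 233:
F_{15} = F_{14} + F_{13} = 377 + 233 = 610
F_{16} = F_{15} + F_{14} = 610 + 377 = 987
F_{17} = F_{16} + F_{15} = 987 + 610 = 1597
F_{18} = F_{17} + F_{16} = 1597 + 987 = 2584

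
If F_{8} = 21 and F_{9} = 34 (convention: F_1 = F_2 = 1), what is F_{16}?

987

By the doubling identity F_{2k} = F_k(2F_{k+1} − F_k): F_{16} = 21·(2·34 − 21) = 21·47 = 987.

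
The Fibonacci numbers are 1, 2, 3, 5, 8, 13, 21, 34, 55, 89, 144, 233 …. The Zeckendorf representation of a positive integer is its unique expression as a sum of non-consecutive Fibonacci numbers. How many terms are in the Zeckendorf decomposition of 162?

3

Greedy algorithm:
take 144 (≤ 162); 162 − 144 = 18
take 13 (≤ 18); 18 − 13 = 5
take 5 (≤ 5); 5 − 5 = 0
162 = 144 + 13 + 5, which has 3 terms.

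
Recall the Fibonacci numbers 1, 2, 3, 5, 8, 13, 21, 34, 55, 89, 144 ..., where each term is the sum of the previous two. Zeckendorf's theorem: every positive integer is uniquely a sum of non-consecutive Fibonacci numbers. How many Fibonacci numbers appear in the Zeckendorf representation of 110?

Greedily peel off the largest Fibonacci term at each step:
110 − 89 = 21
21 − 21 = 0
110 = 89 + 21, which has 2 terms.

2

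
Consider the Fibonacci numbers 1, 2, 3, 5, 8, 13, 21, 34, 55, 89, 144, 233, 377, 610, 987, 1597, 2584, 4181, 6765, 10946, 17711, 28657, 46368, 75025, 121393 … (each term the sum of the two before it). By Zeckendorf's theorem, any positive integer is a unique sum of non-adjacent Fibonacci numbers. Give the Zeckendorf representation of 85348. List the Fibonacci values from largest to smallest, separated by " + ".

75025 + 6765 + 2584 + 610 + 233 + 89 + 34 + 8

85348 − 75025 = 10323
10323 − 6765 = 3558
3558 − 2584 = 974
974 − 610 = 364
364 − 233 = 131
131 − 89 = 42
42 − 34 = 8
8 − 8 = 0
So 85348 = 75025 + 6765 + 2584 + 610 + 233 + 89 + 34 + 8, with no two terms consecutive in the sequence.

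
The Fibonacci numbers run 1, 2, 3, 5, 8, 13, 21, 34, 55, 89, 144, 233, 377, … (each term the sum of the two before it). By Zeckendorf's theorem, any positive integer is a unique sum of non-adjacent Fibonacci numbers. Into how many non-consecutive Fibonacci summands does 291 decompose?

subtract 233 from 291: 58 remains
subtract 55 from 58: 3 remains
subtract 3 from 3: 0 remains
291 = 233 + 55 + 3, which has 3 terms.

3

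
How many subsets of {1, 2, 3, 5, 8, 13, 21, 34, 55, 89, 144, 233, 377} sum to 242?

8

Each representation comes from the Zeckendorf form by replacing some F_k with F_{k−1} + F_{k−2} where possible.
242 = 233+8+1 = 233+5+3+1 = 144+89+8+1 = 144+89+5+3+1 = 144+55+34+8+1 = … (3 more), for 8 in all.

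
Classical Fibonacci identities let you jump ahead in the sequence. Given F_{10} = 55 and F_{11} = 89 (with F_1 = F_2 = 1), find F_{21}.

10946

By F_{2k+1} = F_k² + F_{k+1}²: F_{21} = 55² + 89² = 3025 + 7921 = 10946.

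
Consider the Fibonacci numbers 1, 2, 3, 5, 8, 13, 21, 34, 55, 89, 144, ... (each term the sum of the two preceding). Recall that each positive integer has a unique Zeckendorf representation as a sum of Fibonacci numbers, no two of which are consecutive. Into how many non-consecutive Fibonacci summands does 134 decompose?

4

134 − 89 = 45
45 − 34 = 11
11 − 8 = 3
3 − 3 = 0
134 = 89 + 34 + 8 + 3, which has 4 terms.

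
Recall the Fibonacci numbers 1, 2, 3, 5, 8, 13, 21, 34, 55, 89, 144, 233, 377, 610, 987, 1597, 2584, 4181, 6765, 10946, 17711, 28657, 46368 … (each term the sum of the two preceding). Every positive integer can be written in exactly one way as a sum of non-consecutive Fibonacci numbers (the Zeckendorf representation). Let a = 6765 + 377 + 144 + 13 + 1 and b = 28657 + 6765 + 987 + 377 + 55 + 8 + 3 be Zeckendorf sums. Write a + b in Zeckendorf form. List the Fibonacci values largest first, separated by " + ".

28657 + 10946 + 4181 + 233 + 89 + 34 + 8 + 3 + 1

The two numbers are 7300 and 36852, so their sum is 44152.
Greedy algorithm:
44152 − 28657 = 15495
15495 − 10946 = 4549
4549 − 4181 = 368
368 − 233 = 135
135 − 89 = 46
46 − 34 = 12
12 − 8 = 4
4 − 3 = 1
1 − 1 = 0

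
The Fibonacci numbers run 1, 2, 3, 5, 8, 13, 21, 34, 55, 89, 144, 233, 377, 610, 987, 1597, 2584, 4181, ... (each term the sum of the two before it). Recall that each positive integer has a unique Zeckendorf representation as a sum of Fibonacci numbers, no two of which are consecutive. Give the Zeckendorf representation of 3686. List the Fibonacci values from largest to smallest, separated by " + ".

subtract 2584 from 3686: 1102 remains
subtract 987 from 1102: 115 remains
subtract 89 from 115: 26 remains
subtract 21 from 26: 5 remains
subtract 5 from 5: 0 remains
So 3686 = 2584 + 987 + 89 + 21 + 5, with no two terms consecutive in the sequence.

2584 + 987 + 89 + 21 + 5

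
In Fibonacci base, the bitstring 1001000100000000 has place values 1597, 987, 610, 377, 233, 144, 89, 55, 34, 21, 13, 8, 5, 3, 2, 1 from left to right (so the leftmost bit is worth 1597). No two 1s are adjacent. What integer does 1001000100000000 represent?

2029

Summing the place values of the 1 bits: 1597 + 377 + 55 = 2029.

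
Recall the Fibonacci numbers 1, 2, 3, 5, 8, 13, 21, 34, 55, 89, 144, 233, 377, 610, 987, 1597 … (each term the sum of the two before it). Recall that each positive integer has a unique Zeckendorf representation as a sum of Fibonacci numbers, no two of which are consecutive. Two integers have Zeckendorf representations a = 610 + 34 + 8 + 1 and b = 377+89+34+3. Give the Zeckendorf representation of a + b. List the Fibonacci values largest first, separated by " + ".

The two numbers are 653 and 503, so their sum is 1156.
largest Fibonacci ≤ 1156 is 987; 1156 − 987 = 169
largest Fibonacci ≤ 169 is 144; 169 − 144 = 25
largest Fibonacci ≤ 25 is 21; 25 − 21 = 4
largest Fibonacci ≤ 4 is 3; 4 − 3 = 1
largest Fibonacci ≤ 1 is 1; 1 − 1 = 0

987 + 144 + 21 + 3 + 1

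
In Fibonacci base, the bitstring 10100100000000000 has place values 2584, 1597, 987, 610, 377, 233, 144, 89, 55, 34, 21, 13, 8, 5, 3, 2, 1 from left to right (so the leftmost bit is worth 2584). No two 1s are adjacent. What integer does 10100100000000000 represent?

3804

Summing the place values of the 1 bits: 2584 + 987 + 233 = 3804.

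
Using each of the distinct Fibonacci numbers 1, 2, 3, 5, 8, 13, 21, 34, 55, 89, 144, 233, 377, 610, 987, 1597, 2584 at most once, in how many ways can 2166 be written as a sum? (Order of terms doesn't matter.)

30

2166 = 1597+377+144+34+13+1 = 1597+377+144+34+8+5+1 = 1597+377+89+55+34+13+1 = 1597+377+144+34+8+3+2+1 = 1597+377+144+21+13+8+5+1 = … (25 more), for 30 in all.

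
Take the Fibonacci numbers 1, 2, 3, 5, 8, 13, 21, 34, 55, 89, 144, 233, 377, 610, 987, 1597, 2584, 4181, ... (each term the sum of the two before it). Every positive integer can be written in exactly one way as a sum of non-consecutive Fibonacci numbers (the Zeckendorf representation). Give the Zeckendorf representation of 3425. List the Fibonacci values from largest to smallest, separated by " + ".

2584 + 610 + 144 + 55 + 21 + 8 + 3

Repeatedly subtract the largest Fibonacci number that fits:
largest Fibonacci ≤ 3425 is 2584; 3425 − 2584 = 841
largest Fibonacci ≤ 841 is 610; 841 − 610 = 231
largest Fibonacci ≤ 231 is 144; 231 − 144 = 87
largest Fibonacci ≤ 87 is 55; 87 − 55 = 32
largest Fibonacci ≤ 32 is 21; 32 − 21 = 11
largest Fibonacci ≤ 11 is 8; 11 − 8 = 3
largest Fibonacci ≤ 3 is 3; 3 − 3 = 0
So 3425 = 2584 + 610 + 144 + 55 + 21 + 8 + 3, with no two terms consecutive in the sequence.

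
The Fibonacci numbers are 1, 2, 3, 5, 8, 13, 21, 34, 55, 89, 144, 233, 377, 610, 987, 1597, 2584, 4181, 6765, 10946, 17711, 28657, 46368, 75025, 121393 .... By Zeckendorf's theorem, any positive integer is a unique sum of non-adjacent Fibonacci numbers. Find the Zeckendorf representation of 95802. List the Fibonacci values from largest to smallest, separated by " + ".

75025 + 17711 + 2584 + 377 + 89 + 13 + 3

Greedily peel off the largest Fibonacci term at each step:
largest Fibonacci ≤ 95802 is 75025; 95802 − 75025 = 20777
largest Fibonacci ≤ 20777 is 17711; 20777 − 17711 = 3066
largest Fibonacci ≤ 3066 is 2584; 3066 − 2584 = 482
largest Fibonacci ≤ 482 is 377; 482 − 377 = 105
largest Fibonacci ≤ 105 is 89; 105 − 89 = 16
largest Fibonacci ≤ 16 is 13; 16 − 13 = 3
largest Fibonacci ≤ 3 is 3; 3 − 3 = 0
So 95802 = 75025 + 17711 + 2584 + 377 + 89 + 13 + 3, with no two terms consecutive in the sequence.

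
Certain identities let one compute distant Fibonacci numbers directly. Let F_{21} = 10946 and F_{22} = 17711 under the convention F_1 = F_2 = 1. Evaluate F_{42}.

267914296

By the doubling identity F_{2k} = F_k(2F_{k+1} − F_k): F_{42} = 10946·(2·17711 − 10946) = 10946·24476 = 267914296.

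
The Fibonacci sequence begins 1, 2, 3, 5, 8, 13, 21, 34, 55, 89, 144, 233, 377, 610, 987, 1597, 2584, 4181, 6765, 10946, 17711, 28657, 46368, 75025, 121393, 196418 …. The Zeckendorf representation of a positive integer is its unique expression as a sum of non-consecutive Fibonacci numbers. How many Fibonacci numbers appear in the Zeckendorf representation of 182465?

9

largest Fibonacci ≤ 182465 is 121393; 182465 − 121393 = 61072
largest Fibonacci ≤ 61072 is 46368; 61072 − 46368 = 14704
largest Fibonacci ≤ 14704 is 10946; 14704 − 10946 = 3758
largest Fibonacci ≤ 3758 is 2584; 3758 − 2584 = 1174
largest Fibonacci ≤ 1174 is 987; 1174 − 987 = 187
largest Fibonacci ≤ 187 is 144; 187 − 144 = 43
largest Fibonacci ≤ 43 is 34; 43 − 34 = 9
largest Fibonacci ≤ 9 is 8; 9 − 8 = 1
largest Fibonacci ≤ 1 is 1; 1 − 1 = 0
182465 = 121393 + 46368 + 10946 + 2584 + 987 + 144 + 34 + 8 + 1, which has 9 terms.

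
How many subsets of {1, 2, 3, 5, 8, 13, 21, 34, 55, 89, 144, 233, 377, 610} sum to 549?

8

Starting from the Zeckendorf form and repeatedly splitting a term F_k into F_{k−1} + F_{k−2} (when neither is already used) reaches every representation.
549 = 377+144+21+5+2 = 377+144+13+8+5+2 = 377+89+55+21+5+2 = 377+89+55+13+8+5+2 = 233+144+89+55+21+5+2 = … (3 more), for 8 in all.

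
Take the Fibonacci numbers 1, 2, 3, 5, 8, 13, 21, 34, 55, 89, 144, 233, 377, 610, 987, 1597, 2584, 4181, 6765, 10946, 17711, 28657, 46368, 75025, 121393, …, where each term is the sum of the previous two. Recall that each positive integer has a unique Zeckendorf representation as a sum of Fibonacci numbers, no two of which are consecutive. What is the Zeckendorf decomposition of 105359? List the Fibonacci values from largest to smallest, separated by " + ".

75025 + 28657 + 1597 + 55 + 21 + 3 + 1

largest Fibonacci ≤ 105359 is 75025; 105359 − 75025 = 30334
largest Fibonacci ≤ 30334 is 28657; 30334 − 28657 = 1677
largest Fibonacci ≤ 1677 is 1597; 1677 − 1597 = 80
largest Fibonacci ≤ 80 is 55; 80 − 55 = 25
largest Fibonacci ≤ 25 is 21; 25 − 21 = 4
largest Fibonacci ≤ 4 is 3; 4 − 3 = 1
largest Fibonacci ≤ 1 is 1; 1 − 1 = 0
So 105359 = 75025 + 28657 + 1597 + 55 + 21 + 3 + 1, with no two terms consecutive in the sequence.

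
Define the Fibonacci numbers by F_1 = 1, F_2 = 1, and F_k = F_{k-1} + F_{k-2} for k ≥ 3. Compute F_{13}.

233

Iterating the recurrence up to F_{6} = 8 and F_{5} = 5:
F_{7} = F_{6} + F_{5} = 8 + 5 = 13
F_{8} = F_{7} + F_{6} = 13 + 8 = 21
F_{9} = F_{8} + F_{7} = 21 + 13 = 34
F_{10} = F_{9} + F_{8} = 34 + 21 = 55
F_{11} = F_{10} + F_{9} = 55 + 34 = 89
F_{12} = F_{11} + F_{10} = 89 + 55 = 144
F_{13} = F_{12} + F_{11} = 144 + 89 = 233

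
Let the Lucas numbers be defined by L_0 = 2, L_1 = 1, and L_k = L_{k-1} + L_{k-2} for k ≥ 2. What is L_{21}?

24476

Iterating the recurrence up to L_{15} = 1364 and L_{14} = 843:
L_{16} = L_{15} + L_{14} = 1364 + 843 = 2207
L_{17} = L_{16} + L_{15} = 2207 + 1364 = 3571
L_{18} = L_{17} + L_{16} = 3571 + 2207 = 5778
L_{19} = L_{18} + L_{17} = 5778 + 3571 = 9349
L_{20} = L_{19} + L_{18} = 9349 + 5778 = 15127
L_{21} = L_{20} + L_{19} = 15127 + 9349 = 24476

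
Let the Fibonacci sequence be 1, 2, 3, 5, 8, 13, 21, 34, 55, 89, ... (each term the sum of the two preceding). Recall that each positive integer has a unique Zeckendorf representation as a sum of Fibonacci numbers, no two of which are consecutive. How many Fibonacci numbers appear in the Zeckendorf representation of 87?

Greedily peel off the largest Fibonacci term at each step:
87 − 55 = 32
32 − 21 = 11
11 − 8 = 3
3 − 3 = 0
87 = 55 + 21 + 8 + 3, which has 4 terms.

4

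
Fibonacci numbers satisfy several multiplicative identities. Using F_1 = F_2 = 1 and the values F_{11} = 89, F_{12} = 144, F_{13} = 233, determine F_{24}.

46368

By the addition formula F_{m+n} = F_m F_{n+1} + F_{m−1} F_n with m=13, n=11: F_{24} = 233·144 + 144·89 = 33552 + 12816 = 46368.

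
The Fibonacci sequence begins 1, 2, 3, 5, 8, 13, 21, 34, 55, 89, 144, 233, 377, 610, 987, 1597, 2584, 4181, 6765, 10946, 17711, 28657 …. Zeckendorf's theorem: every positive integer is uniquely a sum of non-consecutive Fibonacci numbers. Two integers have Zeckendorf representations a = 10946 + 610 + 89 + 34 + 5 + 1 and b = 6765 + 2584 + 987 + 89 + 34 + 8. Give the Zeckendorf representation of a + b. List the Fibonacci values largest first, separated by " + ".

17711 + 4181 + 233 + 21 + 5 + 1

The two numbers are 11685 and 10467, so their sum is 22152.
Greedy algorithm:
22152 − 17711 = 4441
4441 − 4181 = 260
260 − 233 = 27
27 − 21 = 6
6 − 5 = 1
1 − 1 = 0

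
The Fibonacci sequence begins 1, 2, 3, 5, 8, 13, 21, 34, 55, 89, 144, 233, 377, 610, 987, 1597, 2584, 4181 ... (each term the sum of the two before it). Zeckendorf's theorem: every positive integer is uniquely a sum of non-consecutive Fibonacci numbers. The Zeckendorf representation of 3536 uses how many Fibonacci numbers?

7

Greedy algorithm:
3536: greatest Fibonacci not exceeding it is 2584, leaving 952
952: greatest Fibonacci not exceeding it is 610, leaving 342
342: greatest Fibonacci not exceeding it is 233, leaving 109
109: greatest Fibonacci not exceeding it is 89, leaving 20
20: greatest Fibonacci not exceeding it is 13, leaving 7
7: greatest Fibonacci not exceeding it is 5, leaving 2
2: greatest Fibonacci not exceeding it is 2, leaving 0
3536 = 2584 + 610 + 233 + 89 + 13 + 5 + 2, which has 7 terms.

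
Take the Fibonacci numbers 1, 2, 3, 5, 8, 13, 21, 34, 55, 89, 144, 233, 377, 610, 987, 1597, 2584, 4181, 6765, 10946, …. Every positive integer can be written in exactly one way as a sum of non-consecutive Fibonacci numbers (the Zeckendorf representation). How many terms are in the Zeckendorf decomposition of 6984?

subtract 6765 from 6984: 219 remains
subtract 144 from 219: 75 remains
subtract 55 from 75: 20 remains
subtract 13 from 20: 7 remains
subtract 5 from 7: 2 remains
subtract 2 from 2: 0 remains
6984 = 6765 + 144 + 55 + 13 + 5 + 2, which has 6 terms.

6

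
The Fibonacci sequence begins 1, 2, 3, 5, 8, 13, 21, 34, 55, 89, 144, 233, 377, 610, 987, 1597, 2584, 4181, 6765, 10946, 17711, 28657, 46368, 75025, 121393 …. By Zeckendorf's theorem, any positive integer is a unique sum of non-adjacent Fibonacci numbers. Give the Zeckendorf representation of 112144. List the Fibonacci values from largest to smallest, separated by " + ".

75025 + 28657 + 6765 + 1597 + 89 + 8 + 3

Greedy algorithm:
take 75025 (≤ 112144); 112144 − 75025 = 37119
take 28657 (≤ 37119); 37119 − 28657 = 8462
take 6765 (≤ 8462); 8462 − 6765 = 1697
take 1597 (≤ 1697); 1697 − 1597 = 100
take 89 (≤ 100); 100 − 89 = 11
take 8 (≤ 11); 11 − 8 = 3
take 3 (≤ 3); 3 − 3 = 0
So 112144 = 75025 + 28657 + 6765 + 1597 + 89 + 8 + 3, with no two terms consecutive in the sequence.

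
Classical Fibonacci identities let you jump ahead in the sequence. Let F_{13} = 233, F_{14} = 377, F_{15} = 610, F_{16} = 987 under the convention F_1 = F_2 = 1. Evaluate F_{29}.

514229

By the addition formula F_{m+n} = F_m F_{n+1} + F_{m−1} F_n with m=14, n=15: F_{29} = 377·987 + 233·610 = 372099 + 142130 = 514229.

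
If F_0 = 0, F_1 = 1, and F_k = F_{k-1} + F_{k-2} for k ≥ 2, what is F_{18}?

Iterating the recurrence up to F_{11} = 89 and F_{10} = 55:
F_{12} = F_{11} + F_{10} = 89 + 55 = 144
F_{13} = F_{12} + F_{11} = 144 + 89 = 233
F_{14} = F_{13} + F_{12} = 233 + 144 = 377
F_{15} = F_{14} + F_{13} = 377 + 233 = 610
F_{16} = F_{15} + F_{14} = 610 + 377 = 987
F_{17} = F_{16} + F_{15} = 987 + 610 = 1597
F_{18} = F_{17} + F_{16} = 1597 + 987 = 2584

2584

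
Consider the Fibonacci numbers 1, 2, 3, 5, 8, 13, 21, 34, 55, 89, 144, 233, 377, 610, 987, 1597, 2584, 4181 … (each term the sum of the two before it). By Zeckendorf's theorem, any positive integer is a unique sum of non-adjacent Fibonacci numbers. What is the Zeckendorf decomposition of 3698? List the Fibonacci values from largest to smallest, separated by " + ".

Greedily peel off the largest Fibonacci term at each step:
3698 − 2584 = 1114
1114 − 987 = 127
127 − 89 = 38
38 − 34 = 4
4 − 3 = 1
1 − 1 = 0
So 3698 = 2584 + 987 + 89 + 34 + 3 + 1, with no two terms consecutive in the sequence.

2584 + 987 + 89 + 34 + 3 + 1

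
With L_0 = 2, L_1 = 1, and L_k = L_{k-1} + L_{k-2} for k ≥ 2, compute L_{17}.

Iterating the recurrence up to L_{12} = 322 and L_{11} = 199:
L_{13} = L_{12} + L_{11} = 322 + 199 = 521
L_{14} = L_{13} + L_{12} = 521 + 322 = 843
L_{15} = L_{14} + L_{13} = 843 + 521 = 1364
L_{16} = L_{15} + L_{14} = 1364 + 843 = 2207
L_{17} = L_{16} + L_{15} = 2207 + 1364 = 3571

3571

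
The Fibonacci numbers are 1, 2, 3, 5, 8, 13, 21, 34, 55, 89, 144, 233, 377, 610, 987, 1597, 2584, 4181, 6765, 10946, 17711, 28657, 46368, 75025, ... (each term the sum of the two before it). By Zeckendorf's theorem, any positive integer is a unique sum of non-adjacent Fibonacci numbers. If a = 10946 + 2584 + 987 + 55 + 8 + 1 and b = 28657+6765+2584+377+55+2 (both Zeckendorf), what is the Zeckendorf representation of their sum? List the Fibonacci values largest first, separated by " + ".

46368 + 4181 + 1597 + 610 + 233 + 21 + 8 + 3

The two numbers are 14581 and 38440, so their sum is 53021.
53021: greatest Fibonacci not exceeding it is 46368, leaving 6653
6653: greatest Fibonacci not exceeding it is 4181, leaving 2472
2472: greatest Fibonacci not exceeding it is 1597, leaving 875
875: greatest Fibonacci not exceeding it is 610, leaving 265
265: greatest Fibonacci not exceeding it is 233, leaving 32
32: greatest Fibonacci not exceeding it is 21, leaving 11
11: greatest Fibonacci not exceeding it is 8, leaving 3
3: greatest Fibonacci not exceeding it is 3, leaving 0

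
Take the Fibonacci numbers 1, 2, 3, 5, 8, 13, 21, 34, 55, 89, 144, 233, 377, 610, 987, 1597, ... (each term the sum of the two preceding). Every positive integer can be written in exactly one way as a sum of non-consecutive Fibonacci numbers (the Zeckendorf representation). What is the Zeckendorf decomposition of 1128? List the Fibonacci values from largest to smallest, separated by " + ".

987 + 89 + 34 + 13 + 5

1128 − 987 = 141
141 − 89 = 52
52 − 34 = 18
18 − 13 = 5
5 − 5 = 0
So 1128 = 987 + 89 + 34 + 13 + 5, with no two terms consecutive in the sequence.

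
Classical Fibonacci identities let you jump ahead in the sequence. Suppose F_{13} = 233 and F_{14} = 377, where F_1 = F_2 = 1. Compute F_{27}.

By F_{2k+1} = F_k² + F_{k+1}²: F_{27} = 233² + 377² = 54289 + 142129 = 196418.

196418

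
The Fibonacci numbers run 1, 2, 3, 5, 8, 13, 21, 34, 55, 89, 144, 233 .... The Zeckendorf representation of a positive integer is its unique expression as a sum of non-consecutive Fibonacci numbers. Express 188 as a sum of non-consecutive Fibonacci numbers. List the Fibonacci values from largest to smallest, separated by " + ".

144 + 34 + 8 + 2

Greedily peel off the largest Fibonacci term at each step:
largest Fibonacci ≤ 188 is 144; 188 − 144 = 44
largest Fibonacci ≤ 44 is 34; 44 − 34 = 10
largest Fibonacci ≤ 10 is 8; 10 − 8 = 2
largest Fibonacci ≤ 2 is 2; 2 − 2 = 0
So 188 = 144 + 34 + 8 + 2, with no two terms consecutive in the sequence.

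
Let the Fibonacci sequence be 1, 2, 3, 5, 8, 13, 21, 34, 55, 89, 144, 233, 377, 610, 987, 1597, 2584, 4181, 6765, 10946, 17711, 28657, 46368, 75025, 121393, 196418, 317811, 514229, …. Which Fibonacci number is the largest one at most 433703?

317811 ≤ 433703 < 514229, so the largest Fibonacci number not exceeding 433703 is 317811.

317811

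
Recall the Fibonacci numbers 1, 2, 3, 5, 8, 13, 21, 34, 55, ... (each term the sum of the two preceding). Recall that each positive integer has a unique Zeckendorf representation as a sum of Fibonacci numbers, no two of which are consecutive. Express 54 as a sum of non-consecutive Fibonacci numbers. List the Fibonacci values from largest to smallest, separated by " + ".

34 + 13 + 5 + 2

34 ≤ 54 < 55, so take 34; remainder 20
13 ≤ 20 < 21, so take 13; remainder 7
5 ≤ 7 < 8, so take 5; remainder 2
2 ≤ 2 < 3, so take 2; remainder 0
So 54 = 34 + 13 + 5 + 2, with no two terms consecutive in the sequence.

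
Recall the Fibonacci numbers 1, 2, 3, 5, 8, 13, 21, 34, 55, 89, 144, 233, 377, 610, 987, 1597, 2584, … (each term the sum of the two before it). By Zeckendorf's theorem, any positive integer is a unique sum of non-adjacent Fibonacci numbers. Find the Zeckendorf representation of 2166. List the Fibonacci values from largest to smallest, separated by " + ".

1597 + 377 + 144 + 34 + 13 + 1

2166 − 1597 = 569
569 − 377 = 192
192 − 144 = 48
48 − 34 = 14
14 − 13 = 1
1 − 1 = 0
So 2166 = 1597 + 377 + 144 + 34 + 13 + 1, with no two terms consecutive in the sequence.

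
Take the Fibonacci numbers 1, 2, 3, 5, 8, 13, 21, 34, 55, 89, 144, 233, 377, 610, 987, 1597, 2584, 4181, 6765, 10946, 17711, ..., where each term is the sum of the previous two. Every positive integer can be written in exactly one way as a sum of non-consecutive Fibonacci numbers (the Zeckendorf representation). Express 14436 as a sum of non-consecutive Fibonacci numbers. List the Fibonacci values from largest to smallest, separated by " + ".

Repeatedly subtract the largest Fibonacci number that fits:
largest Fibonacci ≤ 14436 is 10946; 14436 − 10946 = 3490
largest Fibonacci ≤ 3490 is 2584; 3490 − 2584 = 906
largest Fibonacci ≤ 906 is 610; 906 − 610 = 296
largest Fibonacci ≤ 296 is 233; 296 − 233 = 63
largest Fibonacci ≤ 63 is 55; 63 − 55 = 8
largest Fibonacci ≤ 8 is 8; 8 − 8 = 0
So 14436 = 10946 + 2584 + 610 + 233 + 55 + 8, with no two terms consecutive in the sequence.

10946 + 2584 + 610 + 233 + 55 + 8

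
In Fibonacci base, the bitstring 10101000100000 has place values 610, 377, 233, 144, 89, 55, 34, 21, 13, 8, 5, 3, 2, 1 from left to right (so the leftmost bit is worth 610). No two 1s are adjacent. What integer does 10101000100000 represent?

Summing the place values of the 1 bits: 610 + 233 + 89 + 13 = 945.

945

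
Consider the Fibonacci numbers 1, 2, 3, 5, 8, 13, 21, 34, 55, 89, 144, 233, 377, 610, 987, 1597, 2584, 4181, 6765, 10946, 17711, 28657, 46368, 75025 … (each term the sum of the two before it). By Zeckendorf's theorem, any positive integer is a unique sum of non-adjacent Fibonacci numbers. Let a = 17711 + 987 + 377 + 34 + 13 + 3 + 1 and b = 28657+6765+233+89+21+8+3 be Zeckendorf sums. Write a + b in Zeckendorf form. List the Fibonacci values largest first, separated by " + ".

46368 + 6765 + 1597 + 144 + 21 + 5 + 2

The two numbers are 19126 and 35776, so their sum is 54902.
Greedy algorithm:
take 46368 (≤ 54902); 54902 − 46368 = 8534
take 6765 (≤ 8534); 8534 − 6765 = 1769
take 1597 (≤ 1769); 1769 − 1597 = 172
take 144 (≤ 172); 172 − 144 = 28
take 21 (≤ 28); 28 − 21 = 7
take 5 (≤ 7); 7 − 5 = 2
take 2 (≤ 2); 2 − 2 = 0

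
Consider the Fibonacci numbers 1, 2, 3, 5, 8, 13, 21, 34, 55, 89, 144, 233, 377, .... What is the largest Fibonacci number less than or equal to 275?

233 ≤ 275 < 377, so the largest Fibonacci number not exceeding 275 is 233.

233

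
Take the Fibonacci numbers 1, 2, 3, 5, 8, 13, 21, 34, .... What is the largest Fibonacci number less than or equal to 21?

21 ≤ 21 < 34, so the largest Fibonacci number not exceeding 21 is 21.

21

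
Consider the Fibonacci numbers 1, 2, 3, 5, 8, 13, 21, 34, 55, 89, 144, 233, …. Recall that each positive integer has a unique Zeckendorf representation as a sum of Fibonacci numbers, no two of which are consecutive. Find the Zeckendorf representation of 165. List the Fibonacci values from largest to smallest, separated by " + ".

Greedily peel off the largest Fibonacci term at each step:
largest Fibonacci ≤ 165 is 144; 165 − 144 = 21
largest Fibonacci ≤ 21 is 21; 21 − 21 = 0
So 165 = 144 + 21, with no two terms consecutive in the sequence.

144 + 21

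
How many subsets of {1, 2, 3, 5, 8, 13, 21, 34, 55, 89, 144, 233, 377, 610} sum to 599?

9

599 = 377+144+55+21+2 = 377+144+55+13+8+2 = 377+144+55+13+5+3+2 = 377+144+34+21+13+8+2 = … (5 more), for 9 in all.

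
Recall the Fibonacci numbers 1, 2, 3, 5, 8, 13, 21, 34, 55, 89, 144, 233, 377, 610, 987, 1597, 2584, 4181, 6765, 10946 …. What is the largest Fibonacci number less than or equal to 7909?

6765

6765 ≤ 7909 < 10946, so the largest Fibonacci number not exceeding 7909 is 6765.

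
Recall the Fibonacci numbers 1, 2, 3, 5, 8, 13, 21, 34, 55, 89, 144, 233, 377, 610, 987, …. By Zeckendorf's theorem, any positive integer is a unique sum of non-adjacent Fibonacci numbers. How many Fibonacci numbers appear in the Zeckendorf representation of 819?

Greedy algorithm:
819 − 610 = 209
209 − 144 = 65
65 − 55 = 10
10 − 8 = 2
2 − 2 = 0
819 = 610 + 144 + 55 + 8 + 2, which has 5 terms.

5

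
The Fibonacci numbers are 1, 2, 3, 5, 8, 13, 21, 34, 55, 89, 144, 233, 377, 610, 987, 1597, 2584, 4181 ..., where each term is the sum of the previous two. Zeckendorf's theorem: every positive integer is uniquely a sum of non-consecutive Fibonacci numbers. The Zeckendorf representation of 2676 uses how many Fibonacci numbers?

largest Fibonacci ≤ 2676 is 2584; 2676 − 2584 = 92
largest Fibonacci ≤ 92 is 89; 92 − 89 = 3
largest Fibonacci ≤ 3 is 3; 3 − 3 = 0
2676 = 2584 + 89 + 3, which has 3 terms.

3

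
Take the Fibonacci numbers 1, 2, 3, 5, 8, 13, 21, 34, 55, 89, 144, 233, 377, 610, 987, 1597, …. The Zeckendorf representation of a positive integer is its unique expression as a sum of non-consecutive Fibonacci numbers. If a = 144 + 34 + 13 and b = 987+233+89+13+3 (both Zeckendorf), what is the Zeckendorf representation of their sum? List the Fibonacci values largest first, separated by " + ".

The two numbers are 191 and 1325, so their sum is 1516.
largest Fibonacci ≤ 1516 is 987; 1516 − 987 = 529
largest Fibonacci ≤ 529 is 377; 529 − 377 = 152
largest Fibonacci ≤ 152 is 144; 152 − 144 = 8
largest Fibonacci ≤ 8 is 8; 8 − 8 = 0

987 + 377 + 144 + 8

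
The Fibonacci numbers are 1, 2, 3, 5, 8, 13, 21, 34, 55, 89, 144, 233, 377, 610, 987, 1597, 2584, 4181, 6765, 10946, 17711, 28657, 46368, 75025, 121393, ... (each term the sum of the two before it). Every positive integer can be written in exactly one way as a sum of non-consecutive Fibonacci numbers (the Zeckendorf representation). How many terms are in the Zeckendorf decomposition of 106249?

9

Greedily peel off the largest Fibonacci term at each step:
largest Fibonacci ≤ 106249 is 75025; 106249 − 75025 = 31224
largest Fibonacci ≤ 31224 is 28657; 31224 − 28657 = 2567
largest Fibonacci ≤ 2567 is 1597; 2567 − 1597 = 970
largest Fibonacci ≤ 970 is 610; 970 − 610 = 360
largest Fibonacci ≤ 360 is 233; 360 − 233 = 127
largest Fibonacci ≤ 127 is 89; 127 − 89 = 38
largest Fibonacci ≤ 38 is 34; 38 − 34 = 4
largest Fibonacci ≤ 4 is 3; 4 − 3 = 1
largest Fibonacci ≤ 1 is 1; 1 − 1 = 0
106249 = 75025 + 28657 + 1597 + 610 + 233 + 89 + 34 + 3 + 1, which has 9 terms.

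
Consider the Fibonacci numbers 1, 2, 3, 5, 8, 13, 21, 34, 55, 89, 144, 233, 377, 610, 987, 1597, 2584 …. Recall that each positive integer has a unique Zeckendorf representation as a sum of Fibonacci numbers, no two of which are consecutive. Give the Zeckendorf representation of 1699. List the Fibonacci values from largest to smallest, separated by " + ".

1597 + 89 + 13

subtract 1597 from 1699: 102 remains
subtract 89 from 102: 13 remains
subtract 13 from 13: 0 remains
So 1699 = 1597 + 89 + 13, with no two terms consecutive in the sequence.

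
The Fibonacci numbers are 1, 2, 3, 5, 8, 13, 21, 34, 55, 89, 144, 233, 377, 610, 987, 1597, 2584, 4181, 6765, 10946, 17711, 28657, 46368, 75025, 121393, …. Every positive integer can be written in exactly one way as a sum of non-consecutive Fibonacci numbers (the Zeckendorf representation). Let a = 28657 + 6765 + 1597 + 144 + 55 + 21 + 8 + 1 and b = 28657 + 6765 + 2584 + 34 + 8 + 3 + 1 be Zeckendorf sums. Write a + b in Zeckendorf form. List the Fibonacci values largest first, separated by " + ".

75025 + 233 + 34 + 8

The two numbers are 37248 and 38052, so their sum is 75300.
subtract 75025 from 75300: 275 remains
subtract 233 from 275: 42 remains
subtract 34 from 42: 8 remains
subtract 8 from 8: 0 remains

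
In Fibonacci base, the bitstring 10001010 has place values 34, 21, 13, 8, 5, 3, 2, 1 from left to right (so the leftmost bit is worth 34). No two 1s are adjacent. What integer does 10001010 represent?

Summing the place values of the 1 bits: 34 + 5 + 2 = 41.

41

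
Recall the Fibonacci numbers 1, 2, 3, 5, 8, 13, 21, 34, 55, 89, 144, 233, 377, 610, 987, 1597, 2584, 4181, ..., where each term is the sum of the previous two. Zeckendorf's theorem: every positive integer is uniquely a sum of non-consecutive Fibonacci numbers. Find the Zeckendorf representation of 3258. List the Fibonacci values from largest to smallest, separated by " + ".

Repeatedly subtract the largest Fibonacci number that fits:
2584 ≤ 3258 < 4181, so take 2584; remainder 674
610 ≤ 674 < 987, so take 610; remainder 64
55 ≤ 64 < 89, so take 55; remainder 9
8 ≤ 9 < 13, so take 8; remainder 1
1 ≤ 1 < 2, so take 1; remainder 0
So 3258 = 2584 + 610 + 55 + 8 + 1, with no two terms consecutive in the sequence.

2584 + 610 + 55 + 8 + 1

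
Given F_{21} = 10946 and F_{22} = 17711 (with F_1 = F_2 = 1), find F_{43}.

By F_{2k+1} = F_k² + F_{k+1}²: F_{43} = 10946² + 17711² = 119814916 + 313679521 = 433494437.

433494437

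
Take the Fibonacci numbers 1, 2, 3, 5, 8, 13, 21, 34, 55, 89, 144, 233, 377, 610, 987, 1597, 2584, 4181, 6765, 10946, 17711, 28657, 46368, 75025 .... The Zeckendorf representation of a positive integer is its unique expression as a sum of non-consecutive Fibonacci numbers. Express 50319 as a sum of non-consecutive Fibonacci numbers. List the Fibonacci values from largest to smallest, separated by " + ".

50319: greatest Fibonacci not exceeding it is 46368, leaving 3951
3951: greatest Fibonacci not exceeding it is 2584, leaving 1367
1367: greatest Fibonacci not exceeding it is 987, leaving 380
380: greatest Fibonacci not exceeding it is 377, leaving 3
3: greatest Fibonacci not exceeding it is 3, leaving 0
So 50319 = 46368 + 2584 + 987 + 377 + 3, with no two terms consecutive in the sequence.

46368 + 2584 + 987 + 377 + 3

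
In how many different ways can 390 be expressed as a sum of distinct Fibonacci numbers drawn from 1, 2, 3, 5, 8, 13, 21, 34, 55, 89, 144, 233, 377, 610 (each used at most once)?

12

Each representation comes from the Zeckendorf form by replacing some F_k with F_{k−1} + F_{k−2} where possible.
390 = 377+13 = 377+8+5 = 233+144+13 = 377+8+3+2 = … (8 more), for 12 in all.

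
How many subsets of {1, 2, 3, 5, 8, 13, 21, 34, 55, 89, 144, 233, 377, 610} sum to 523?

523 = 377+144+2 = 377+89+55+2 = 377+89+34+21+2 = 233+144+89+55+2 = … (5 more), for 9 in all.

9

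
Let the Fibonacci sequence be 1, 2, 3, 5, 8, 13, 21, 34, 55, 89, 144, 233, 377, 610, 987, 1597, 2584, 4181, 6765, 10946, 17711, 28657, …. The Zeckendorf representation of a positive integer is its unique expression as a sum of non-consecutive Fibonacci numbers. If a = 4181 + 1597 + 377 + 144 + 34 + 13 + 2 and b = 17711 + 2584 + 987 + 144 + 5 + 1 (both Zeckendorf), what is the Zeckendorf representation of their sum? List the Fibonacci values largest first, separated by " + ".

The two numbers are 6348 and 21432, so their sum is 27780.
27780 − 17711 = 10069
10069 − 6765 = 3304
3304 − 2584 = 720
720 − 610 = 110
110 − 89 = 21
21 − 21 = 0

17711 + 6765 + 2584 + 610 + 89 + 21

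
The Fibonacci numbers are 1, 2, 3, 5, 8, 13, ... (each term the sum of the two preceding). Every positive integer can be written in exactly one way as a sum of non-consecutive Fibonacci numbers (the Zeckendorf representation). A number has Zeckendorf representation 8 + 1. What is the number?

9

8 + 1 = 9.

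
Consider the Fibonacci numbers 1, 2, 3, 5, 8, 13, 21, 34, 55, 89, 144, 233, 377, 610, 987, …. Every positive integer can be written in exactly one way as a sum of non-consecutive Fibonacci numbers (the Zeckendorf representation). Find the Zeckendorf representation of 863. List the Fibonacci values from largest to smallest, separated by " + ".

863 − 610 = 253
253 − 233 = 20
20 − 13 = 7
7 − 5 = 2
2 − 2 = 0
So 863 = 610 + 233 + 13 + 5 + 2, with no two terms consecutive in the sequence.

610 + 233 + 13 + 5 + 2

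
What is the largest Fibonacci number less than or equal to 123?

89

89 ≤ 123 < 144, so the largest Fibonacci number not exceeding 123 is 89.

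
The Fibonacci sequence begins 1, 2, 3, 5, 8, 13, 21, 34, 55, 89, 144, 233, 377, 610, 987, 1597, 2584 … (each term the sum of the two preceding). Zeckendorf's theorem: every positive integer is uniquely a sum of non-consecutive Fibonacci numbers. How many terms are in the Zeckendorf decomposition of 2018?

1597 ≤ 2018 < 2584, so take 1597; remainder 421
377 ≤ 421 < 610, so take 377; remainder 44
34 ≤ 44 < 55, so take 34; remainder 10
8 ≤ 10 < 13, so take 8; remainder 2
2 ≤ 2 < 3, so take 2; remainder 0
2018 = 1597 + 377 + 34 + 8 + 2, which has 5 terms.

5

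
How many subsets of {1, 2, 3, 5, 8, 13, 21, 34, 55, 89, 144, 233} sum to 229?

Starting from the Zeckendorf form and repeatedly splitting a term F_k into F_{k−1} + F_{k−2} (when neither is already used) reaches every representation.
229 = 144+55+21+8+1 = 144+55+21+5+3+1 = 144+55+13+8+5+3+1 = … (2 more), for 5 in all.

5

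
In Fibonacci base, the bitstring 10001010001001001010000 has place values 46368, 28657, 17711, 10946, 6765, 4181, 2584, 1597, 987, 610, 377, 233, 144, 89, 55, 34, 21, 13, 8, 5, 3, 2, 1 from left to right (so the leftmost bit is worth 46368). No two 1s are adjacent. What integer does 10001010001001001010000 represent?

Summing the place values of the 1 bits: 46368 + 6765 + 2584 + 377 + 89 + 21 + 8 = 56212.

56212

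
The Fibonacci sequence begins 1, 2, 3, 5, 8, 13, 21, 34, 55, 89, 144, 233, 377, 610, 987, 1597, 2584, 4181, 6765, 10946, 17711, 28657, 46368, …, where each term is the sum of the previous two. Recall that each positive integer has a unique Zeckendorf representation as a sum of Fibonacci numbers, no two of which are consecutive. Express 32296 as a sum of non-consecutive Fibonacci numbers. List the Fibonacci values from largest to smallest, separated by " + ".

28657 + 2584 + 987 + 55 + 13

Greedy algorithm:
32296 − 28657 = 3639
3639 − 2584 = 1055
1055 − 987 = 68
68 − 55 = 13
13 − 13 = 0
So 32296 = 28657 + 2584 + 987 + 55 + 13, with no two terms consecutive in the sequence.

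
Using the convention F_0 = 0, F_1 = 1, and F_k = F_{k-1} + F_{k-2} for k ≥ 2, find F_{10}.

55

Iterating the recurrence up to F_{6} = 8 and F_{5} = 5:
F_{7} = F_{6} + F_{5} = 8 + 5 = 13
F_{8} = F_{7} + F_{6} = 13 + 8 = 21
F_{9} = F_{8} + F_{7} = 21 + 13 = 34
F_{10} = F_{9} + F_{8} = 34 + 21 = 55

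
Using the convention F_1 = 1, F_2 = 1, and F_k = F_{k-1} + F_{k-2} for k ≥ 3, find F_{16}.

987

Iterating the recurrence up to F_{10} = 55 and F_{9} = 34:
F_{11} = F_{10} + F_{9} = 55 + 34 = 89
F_{12} = F_{11} + F_{10} = 89 + 55 = 144
F_{13} = F_{12} + F_{11} = 144 + 89 = 233
F_{14} = F_{13} + F_{12} = 233 + 144 = 377
F_{15} = F_{14} + F_{13} = 377 + 233 = 610
F_{16} = F_{15} + F_{14} = 610 + 377 = 987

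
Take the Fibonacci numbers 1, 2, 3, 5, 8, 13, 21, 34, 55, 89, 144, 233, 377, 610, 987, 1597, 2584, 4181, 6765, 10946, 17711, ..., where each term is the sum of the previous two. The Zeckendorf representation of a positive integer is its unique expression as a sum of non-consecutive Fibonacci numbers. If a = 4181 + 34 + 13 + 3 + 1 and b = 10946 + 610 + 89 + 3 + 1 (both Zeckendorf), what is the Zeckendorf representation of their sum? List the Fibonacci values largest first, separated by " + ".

10946 + 4181 + 610 + 144

The two numbers are 4232 and 11649, so their sum is 15881.
largest Fibonacci ≤ 15881 is 10946; 15881 − 10946 = 4935
largest Fibonacci ≤ 4935 is 4181; 4935 − 4181 = 754
largest Fibonacci ≤ 754 is 610; 754 − 610 = 144
largest Fibonacci ≤ 144 is 144; 144 − 144 = 0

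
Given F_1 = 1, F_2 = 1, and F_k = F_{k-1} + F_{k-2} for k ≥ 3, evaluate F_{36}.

Iterating the recurrence up to F_{30} = 832040 and F_{29} = 514229:
F_{31} = F_{30} + F_{29} = 832040 + 514229 = 1346269
F_{32} = F_{31} + F_{30} = 1346269 + 832040 = 2178309
F_{33} = F_{32} + F_{31} = 2178309 + 1346269 = 3524578
F_{34} = F_{33} + F_{32} = 3524578 + 2178309 = 5702887
F_{35} = F_{34} + F_{33} = 5702887 + 3524578 = 9227465
F_{36} = F_{35} + F_{34} = 9227465 + 5702887 = 14930352

14930352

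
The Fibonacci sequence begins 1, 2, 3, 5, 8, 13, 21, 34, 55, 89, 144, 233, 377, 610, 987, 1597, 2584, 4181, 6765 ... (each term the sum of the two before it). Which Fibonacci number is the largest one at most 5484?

4181

4181 ≤ 5484 < 6765, so the largest Fibonacci number not exceeding 5484 is 4181.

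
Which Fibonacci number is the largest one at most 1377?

987 ≤ 1377 < 1597, so the largest Fibonacci number not exceeding 1377 is 987.

987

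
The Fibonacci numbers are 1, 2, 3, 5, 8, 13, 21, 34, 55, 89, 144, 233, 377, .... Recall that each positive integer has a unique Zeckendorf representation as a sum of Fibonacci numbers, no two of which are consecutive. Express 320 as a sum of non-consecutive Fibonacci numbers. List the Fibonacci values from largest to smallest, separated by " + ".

233 ≤ 320 < 377, so take 233; remainder 87
55 ≤ 87 < 89, so take 55; remainder 32
21 ≤ 32 < 34, so take 21; remainder 11
8 ≤ 11 < 13, so take 8; remainder 3
3 ≤ 3 < 5, so take 3; remainder 0
So 320 = 233 + 55 + 21 + 8 + 3, with no two terms consecutive in the sequence.

233 + 55 + 21 + 8 + 3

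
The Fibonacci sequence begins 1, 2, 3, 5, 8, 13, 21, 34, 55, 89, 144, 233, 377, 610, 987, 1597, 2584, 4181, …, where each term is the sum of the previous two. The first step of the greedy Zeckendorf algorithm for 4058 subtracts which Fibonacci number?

2584 ≤ 4058 < 4181, so the largest Fibonacci number not exceeding 4058 is 2584.

2584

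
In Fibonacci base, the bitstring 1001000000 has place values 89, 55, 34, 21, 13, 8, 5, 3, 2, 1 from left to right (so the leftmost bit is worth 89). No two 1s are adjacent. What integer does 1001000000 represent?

Summing the place values of the 1 bits: 89 + 21 = 110.

110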